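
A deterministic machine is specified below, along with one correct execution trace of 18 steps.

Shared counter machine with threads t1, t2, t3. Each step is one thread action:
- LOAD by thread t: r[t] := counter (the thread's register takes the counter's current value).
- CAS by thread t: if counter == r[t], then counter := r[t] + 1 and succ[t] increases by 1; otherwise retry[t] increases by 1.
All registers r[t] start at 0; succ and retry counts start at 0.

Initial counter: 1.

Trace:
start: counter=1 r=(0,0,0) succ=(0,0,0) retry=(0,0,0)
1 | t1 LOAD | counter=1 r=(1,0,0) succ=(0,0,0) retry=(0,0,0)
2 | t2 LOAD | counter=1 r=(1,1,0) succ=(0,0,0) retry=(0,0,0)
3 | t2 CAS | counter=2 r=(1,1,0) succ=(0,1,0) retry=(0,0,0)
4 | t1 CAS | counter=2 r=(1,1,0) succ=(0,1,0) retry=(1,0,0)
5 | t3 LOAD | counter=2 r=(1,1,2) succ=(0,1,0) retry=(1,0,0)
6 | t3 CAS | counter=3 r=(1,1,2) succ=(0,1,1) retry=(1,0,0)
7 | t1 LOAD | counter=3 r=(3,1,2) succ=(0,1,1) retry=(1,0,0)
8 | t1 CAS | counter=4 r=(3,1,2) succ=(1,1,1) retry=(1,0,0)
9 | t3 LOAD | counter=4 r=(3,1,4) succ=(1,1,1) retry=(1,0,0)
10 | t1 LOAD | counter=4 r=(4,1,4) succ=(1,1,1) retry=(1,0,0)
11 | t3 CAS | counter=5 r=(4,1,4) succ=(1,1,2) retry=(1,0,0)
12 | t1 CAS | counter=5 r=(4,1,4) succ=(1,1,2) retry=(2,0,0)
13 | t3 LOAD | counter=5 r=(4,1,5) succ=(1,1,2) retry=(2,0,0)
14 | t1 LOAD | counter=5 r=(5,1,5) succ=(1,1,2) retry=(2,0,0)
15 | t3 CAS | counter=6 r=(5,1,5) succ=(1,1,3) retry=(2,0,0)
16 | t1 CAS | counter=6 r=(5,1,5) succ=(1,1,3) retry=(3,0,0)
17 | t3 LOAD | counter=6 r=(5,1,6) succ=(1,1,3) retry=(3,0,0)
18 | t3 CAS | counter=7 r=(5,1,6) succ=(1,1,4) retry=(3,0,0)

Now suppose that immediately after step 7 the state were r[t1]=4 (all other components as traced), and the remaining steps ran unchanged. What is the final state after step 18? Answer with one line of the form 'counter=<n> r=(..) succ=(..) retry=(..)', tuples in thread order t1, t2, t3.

state after step 7 := counter=3 r=(4,1,2) succ=(0,1,1) retry=(1,0,0)
8 | t1 CAS | counter=3 r=(4,1,2) succ=(0,1,1) retry=(2,0,0)
9 | t3 LOAD | counter=3 r=(4,1,3) succ=(0,1,1) retry=(2,0,0)
10 | t1 LOAD | counter=3 r=(3,1,3) succ=(0,1,1) retry=(2,0,0)
11 | t3 CAS | counter=4 r=(3,1,3) succ=(0,1,2) retry=(2,0,0)
12 | t1 CAS | counter=4 r=(3,1,3) succ=(0,1,2) retry=(3,0,0)
13 | t3 LOAD | counter=4 r=(3,1,4) succ=(0,1,2) retry=(3,0,0)
14 | t1 LOAD | counter=4 r=(4,1,4) succ=(0,1,2) retry=(3,0,0)
15 | t3 CAS | counter=5 r=(4,1,4) succ=(0,1,3) retry=(3,0,0)
16 | t1 CAS | counter=5 r=(4,1,4) succ=(0,1,3) retry=(4,0,0)
17 | t3 LOAD | counter=5 r=(4,1,5) succ=(0,1,3) retry=(4,0,0)
18 | t3 CAS | counter=6 r=(4,1,5) succ=(0,1,4) retry=(4,0,0)

counter=6 r=(4,1,5) succ=(0,1,4) retry=(4,0,0)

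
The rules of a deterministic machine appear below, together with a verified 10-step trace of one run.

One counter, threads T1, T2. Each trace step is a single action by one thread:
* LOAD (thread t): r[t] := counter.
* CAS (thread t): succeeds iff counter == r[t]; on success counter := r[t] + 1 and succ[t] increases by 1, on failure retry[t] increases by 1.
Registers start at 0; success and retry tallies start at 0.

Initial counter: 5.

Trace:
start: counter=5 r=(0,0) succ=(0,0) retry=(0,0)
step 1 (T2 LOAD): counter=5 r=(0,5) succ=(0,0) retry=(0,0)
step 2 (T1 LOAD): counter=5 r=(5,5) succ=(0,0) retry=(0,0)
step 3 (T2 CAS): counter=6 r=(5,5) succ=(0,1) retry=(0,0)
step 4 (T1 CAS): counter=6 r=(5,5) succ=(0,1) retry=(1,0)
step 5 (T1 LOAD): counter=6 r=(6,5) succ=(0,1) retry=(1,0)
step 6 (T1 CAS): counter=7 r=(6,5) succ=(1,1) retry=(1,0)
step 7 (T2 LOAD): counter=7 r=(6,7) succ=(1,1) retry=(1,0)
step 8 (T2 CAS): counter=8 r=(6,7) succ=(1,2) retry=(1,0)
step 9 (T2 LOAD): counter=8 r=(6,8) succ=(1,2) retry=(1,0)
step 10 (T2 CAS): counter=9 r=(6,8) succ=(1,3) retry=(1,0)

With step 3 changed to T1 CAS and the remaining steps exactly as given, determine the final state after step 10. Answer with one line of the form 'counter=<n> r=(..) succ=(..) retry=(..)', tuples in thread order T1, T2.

(re-executing from step 3 with the substitution; state before step 3: counter=5 r=(5,5) succ=(0,0) retry=(0,0))
step 3 (T1 CAS): counter=6 r=(5,5) succ=(1,0) retry=(0,0)
step 4 (T1 CAS): counter=6 r=(5,5) succ=(1,0) retry=(1,0)
step 5 (T1 LOAD): counter=6 r=(6,5) succ=(1,0) retry=(1,0)
step 6 (T1 CAS): counter=7 r=(6,5) succ=(2,0) retry=(1,0)
step 7 (T2 LOAD): counter=7 r=(6,7) succ=(2,0) retry=(1,0)
step 8 (T2 CAS): counter=8 r=(6,7) succ=(2,1) retry=(1,0)
step 9 (T2 LOAD): counter=8 r=(6,8) succ=(2,1) retry=(1,0)
step 10 (T2 CAS): counter=9 r=(6,8) succ=(2,2) retry=(1,0)

counter=9 r=(6,8) succ=(2,2) retry=(1,0)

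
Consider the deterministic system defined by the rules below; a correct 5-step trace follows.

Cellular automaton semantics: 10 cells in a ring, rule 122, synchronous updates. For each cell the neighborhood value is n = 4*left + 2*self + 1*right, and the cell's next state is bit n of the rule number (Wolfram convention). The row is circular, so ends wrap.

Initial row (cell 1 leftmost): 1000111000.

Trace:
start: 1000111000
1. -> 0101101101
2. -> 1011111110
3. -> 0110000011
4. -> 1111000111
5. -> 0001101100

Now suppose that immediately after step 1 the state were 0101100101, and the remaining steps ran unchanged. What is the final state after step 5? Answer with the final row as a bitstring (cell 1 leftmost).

state after step 1 := 0101100101
2. -> 1011111010
3. -> 0110001101
4. -> 1111011110
5. -> 1001110011

1001110011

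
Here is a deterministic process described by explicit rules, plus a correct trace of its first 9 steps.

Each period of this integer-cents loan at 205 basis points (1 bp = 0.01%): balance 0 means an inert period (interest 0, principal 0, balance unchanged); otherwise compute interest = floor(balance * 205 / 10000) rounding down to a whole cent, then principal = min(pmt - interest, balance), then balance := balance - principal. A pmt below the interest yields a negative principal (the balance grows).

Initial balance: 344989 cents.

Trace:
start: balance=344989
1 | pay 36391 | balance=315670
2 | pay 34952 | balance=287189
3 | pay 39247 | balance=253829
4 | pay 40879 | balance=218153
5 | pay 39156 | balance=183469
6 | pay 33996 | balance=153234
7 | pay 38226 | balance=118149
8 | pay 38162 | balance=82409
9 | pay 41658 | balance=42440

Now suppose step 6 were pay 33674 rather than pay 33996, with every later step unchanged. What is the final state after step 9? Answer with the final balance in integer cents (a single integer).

(re-executing from step 6 with the substitution; state before step 6: balance=183469)
6 | pay 33674 | balance=153556
7 | pay 38226 | balance=118477
8 | pay 38162 | balance=82743
9 | pay 41658 | balance=42781

42781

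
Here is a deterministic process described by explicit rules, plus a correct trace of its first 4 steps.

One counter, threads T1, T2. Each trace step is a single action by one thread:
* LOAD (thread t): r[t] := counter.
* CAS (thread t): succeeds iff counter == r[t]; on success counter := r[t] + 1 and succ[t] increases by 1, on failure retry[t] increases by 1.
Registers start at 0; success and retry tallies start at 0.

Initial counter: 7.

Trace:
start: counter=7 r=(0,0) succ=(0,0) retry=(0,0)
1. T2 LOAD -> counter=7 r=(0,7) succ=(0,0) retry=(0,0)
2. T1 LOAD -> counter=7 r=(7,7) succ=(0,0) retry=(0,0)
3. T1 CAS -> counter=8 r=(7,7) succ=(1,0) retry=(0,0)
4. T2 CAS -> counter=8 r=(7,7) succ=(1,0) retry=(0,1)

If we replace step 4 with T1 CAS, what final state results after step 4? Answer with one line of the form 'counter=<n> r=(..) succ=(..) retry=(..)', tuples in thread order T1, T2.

(re-executing from step 4 with the substitution; state before step 4: counter=8 r=(7,7) succ=(1,0) retry=(0,0))
4. T1 CAS -> counter=8 r=(7,7) succ=(1,0) retry=(1,0)

counter=8 r=(7,7) succ=(1,0) retry=(1,0)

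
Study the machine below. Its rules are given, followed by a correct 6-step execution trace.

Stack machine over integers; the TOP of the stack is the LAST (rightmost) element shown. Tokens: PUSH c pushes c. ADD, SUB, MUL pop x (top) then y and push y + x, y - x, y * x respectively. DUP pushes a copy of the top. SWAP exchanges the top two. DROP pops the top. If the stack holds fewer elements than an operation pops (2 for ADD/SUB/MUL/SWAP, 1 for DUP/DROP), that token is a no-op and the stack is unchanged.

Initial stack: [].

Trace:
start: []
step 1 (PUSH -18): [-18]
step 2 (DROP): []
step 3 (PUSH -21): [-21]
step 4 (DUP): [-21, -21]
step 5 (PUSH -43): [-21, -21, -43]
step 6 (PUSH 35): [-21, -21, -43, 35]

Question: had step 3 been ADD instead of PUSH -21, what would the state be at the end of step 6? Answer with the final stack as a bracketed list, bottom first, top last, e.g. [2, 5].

(re-executing from step 3 with the substitution; state before step 3: [])
step 3 (ADD): []
step 4 (DUP): []
step 5 (PUSH -43): [-43]
step 6 (PUSH 35): [-43, 35]

[-43, 35]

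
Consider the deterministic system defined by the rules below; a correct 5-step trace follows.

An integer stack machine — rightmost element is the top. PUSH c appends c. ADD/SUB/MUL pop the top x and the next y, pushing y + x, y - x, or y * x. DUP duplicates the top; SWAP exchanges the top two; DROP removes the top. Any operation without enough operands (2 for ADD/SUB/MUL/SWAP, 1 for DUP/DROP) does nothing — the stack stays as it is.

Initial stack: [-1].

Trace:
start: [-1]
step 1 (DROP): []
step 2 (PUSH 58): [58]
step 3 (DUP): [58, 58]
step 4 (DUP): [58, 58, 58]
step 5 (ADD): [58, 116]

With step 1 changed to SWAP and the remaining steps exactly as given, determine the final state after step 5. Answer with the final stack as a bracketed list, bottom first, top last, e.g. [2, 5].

(re-executing from step 1 with the substitution; state before step 1: [-1])
step 1 (SWAP): [-1]
step 2 (PUSH 58): [-1, 58]
step 3 (DUP): [-1, 58, 58]
step 4 (DUP): [-1, 58, 58, 58]
step 5 (ADD): [-1, 58, 116]

[-1, 58, 116]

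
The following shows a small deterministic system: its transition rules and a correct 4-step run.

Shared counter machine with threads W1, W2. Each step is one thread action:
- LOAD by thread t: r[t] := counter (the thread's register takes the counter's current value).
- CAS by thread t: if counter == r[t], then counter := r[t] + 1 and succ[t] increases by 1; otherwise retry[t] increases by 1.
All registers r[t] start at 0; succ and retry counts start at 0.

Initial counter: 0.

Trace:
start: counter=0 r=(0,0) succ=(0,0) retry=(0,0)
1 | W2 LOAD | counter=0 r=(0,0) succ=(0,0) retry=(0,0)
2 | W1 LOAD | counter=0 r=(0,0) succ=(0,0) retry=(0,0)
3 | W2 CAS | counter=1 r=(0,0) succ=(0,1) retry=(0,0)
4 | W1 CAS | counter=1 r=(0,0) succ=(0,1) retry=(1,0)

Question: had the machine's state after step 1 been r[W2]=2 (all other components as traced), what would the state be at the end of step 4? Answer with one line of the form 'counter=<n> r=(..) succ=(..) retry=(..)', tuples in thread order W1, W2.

state after step 1 := counter=0 r=(0,2) succ=(0,0) retry=(0,0)
2 | W1 LOAD | counter=0 r=(0,2) succ=(0,0) retry=(0,0)
3 | W2 CAS | counter=0 r=(0,2) succ=(0,0) retry=(0,1)
4 | W1 CAS | counter=1 r=(0,2) succ=(1,0) retry=(0,1)

counter=1 r=(0,2) succ=(1,0) retry=(0,1)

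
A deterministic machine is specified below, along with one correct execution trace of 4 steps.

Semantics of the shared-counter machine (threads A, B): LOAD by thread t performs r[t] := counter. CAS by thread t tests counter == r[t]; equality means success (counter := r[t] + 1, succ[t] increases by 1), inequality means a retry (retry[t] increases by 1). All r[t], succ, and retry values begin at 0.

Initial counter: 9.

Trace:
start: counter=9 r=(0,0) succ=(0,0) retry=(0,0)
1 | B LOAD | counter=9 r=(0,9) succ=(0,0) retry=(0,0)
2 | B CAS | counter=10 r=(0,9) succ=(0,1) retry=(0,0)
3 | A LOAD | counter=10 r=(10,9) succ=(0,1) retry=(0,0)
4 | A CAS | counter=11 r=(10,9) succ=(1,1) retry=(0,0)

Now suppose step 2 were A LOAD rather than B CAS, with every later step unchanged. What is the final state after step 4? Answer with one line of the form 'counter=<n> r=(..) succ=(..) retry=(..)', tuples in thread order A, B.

(re-executing from step 2 with the substitution; state before step 2: counter=9 r=(0,9) succ=(0,0) retry=(0,0))
2 | A LOAD | counter=9 r=(9,9) succ=(0,0) retry=(0,0)
3 | A LOAD | counter=9 r=(9,9) succ=(0,0) retry=(0,0)
4 | A CAS | counter=10 r=(9,9) succ=(1,0) retry=(0,0)

counter=10 r=(9,9) succ=(1,0) retry=(0,0)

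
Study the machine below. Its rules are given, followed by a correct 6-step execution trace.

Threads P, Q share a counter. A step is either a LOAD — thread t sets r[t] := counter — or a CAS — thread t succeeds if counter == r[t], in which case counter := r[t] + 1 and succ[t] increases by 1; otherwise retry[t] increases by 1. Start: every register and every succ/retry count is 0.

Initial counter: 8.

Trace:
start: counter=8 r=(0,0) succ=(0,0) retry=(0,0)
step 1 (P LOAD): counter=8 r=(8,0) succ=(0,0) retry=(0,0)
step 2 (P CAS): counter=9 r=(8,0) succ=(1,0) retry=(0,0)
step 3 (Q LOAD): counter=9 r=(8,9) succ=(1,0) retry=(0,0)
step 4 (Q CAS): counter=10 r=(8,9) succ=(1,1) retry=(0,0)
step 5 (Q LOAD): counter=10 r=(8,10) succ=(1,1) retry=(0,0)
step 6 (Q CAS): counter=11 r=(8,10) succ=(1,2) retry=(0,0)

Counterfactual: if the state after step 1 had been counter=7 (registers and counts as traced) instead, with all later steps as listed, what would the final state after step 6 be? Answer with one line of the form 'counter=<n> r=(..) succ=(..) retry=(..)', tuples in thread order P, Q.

state after step 1 := counter=7 r=(8,0) succ=(0,0) retry=(0,0)
step 2 (P CAS): counter=7 r=(8,0) succ=(0,0) retry=(1,0)
step 3 (Q LOAD): counter=7 r=(8,7) succ=(0,0) retry=(1,0)
step 4 (Q CAS): counter=8 r=(8,7) succ=(0,1) retry=(1,0)
step 5 (Q LOAD): counter=8 r=(8,8) succ=(0,1) retry=(1,0)
step 6 (Q CAS): counter=9 r=(8,8) succ=(0,2) retry=(1,0)

counter=9 r=(8,8) succ=(0,2) retry=(1,0)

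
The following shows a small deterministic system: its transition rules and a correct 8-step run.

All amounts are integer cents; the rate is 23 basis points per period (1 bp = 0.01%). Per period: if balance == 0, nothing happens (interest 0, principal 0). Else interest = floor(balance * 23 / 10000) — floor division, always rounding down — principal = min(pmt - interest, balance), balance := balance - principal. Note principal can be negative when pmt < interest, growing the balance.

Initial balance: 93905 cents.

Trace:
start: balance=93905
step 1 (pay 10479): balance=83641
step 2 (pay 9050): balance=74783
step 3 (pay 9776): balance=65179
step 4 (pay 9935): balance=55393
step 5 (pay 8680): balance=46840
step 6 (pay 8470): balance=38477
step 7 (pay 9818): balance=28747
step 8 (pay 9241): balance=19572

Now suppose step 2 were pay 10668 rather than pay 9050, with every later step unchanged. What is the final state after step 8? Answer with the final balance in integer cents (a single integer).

17931

(re-executing from step 2 with the substitution; state before step 2: balance=83641)
step 2 (pay 10668): balance=73165
step 3 (pay 9776): balance=63557
step 4 (pay 9935): balance=53768
step 5 (pay 8680): balance=45211
step 6 (pay 8470): balance=36844
step 7 (pay 9818): balance=27110
step 8 (pay 9241): balance=17931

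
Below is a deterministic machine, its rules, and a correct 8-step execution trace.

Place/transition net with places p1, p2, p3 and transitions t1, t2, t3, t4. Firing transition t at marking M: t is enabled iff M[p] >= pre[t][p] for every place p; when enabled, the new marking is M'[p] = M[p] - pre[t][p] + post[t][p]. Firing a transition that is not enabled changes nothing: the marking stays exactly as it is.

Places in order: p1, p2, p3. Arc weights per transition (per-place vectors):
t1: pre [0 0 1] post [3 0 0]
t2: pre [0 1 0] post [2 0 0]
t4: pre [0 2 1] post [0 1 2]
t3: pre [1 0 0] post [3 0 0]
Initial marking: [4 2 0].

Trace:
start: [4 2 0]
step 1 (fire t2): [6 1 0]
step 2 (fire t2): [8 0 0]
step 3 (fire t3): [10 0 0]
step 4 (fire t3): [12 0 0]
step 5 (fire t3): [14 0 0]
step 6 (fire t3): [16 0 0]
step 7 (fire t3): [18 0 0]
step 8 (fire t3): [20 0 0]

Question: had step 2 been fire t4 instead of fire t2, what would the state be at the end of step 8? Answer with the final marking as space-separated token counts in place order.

18 1 0

(re-executing from step 2 with the substitution; state before step 2: [6 1 0])
step 2 (fire t4): [6 1 0]
step 3 (fire t3): [8 1 0]
step 4 (fire t3): [10 1 0]
step 5 (fire t3): [12 1 0]
step 6 (fire t3): [14 1 0]
step 7 (fire t3): [16 1 0]
step 8 (fire t3): [18 1 0]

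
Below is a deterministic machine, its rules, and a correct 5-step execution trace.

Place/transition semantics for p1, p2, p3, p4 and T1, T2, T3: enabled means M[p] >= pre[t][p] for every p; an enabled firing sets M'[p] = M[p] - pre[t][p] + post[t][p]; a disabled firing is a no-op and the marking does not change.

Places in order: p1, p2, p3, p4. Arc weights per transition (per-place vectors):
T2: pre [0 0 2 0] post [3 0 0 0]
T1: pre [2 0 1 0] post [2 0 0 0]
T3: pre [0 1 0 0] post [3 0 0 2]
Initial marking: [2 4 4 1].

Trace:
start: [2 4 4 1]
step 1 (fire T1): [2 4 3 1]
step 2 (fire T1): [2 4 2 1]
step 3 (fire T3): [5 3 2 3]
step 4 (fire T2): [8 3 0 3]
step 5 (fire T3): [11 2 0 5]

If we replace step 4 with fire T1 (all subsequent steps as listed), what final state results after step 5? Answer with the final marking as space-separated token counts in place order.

(re-executing from step 4 with the substitution; state before step 4: [5 3 2 3])
step 4 (fire T1): [5 3 1 3]
step 5 (fire T3): [8 2 1 5]

8 2 1 5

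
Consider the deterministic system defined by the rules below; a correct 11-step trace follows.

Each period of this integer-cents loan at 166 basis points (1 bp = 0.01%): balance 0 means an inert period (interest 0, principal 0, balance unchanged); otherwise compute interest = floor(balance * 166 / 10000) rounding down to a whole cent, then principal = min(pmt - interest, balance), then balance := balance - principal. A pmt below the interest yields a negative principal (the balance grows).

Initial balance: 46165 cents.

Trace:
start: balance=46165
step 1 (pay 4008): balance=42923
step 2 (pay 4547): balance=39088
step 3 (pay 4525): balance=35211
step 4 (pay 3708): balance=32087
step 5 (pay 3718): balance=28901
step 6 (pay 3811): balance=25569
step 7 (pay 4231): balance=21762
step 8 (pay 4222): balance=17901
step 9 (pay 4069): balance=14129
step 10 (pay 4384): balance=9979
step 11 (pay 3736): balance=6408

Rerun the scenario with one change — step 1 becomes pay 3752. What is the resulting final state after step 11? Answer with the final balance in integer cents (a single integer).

(re-executing from step 1 with the substitution; state before step 1: balance=46165)
step 1 (pay 3752): balance=43179
step 2 (pay 4547): balance=39348
step 3 (pay 4525): balance=35476
step 4 (pay 3708): balance=32356
step 5 (pay 3718): balance=29175
step 6 (pay 3811): balance=25848
step 7 (pay 4231): balance=22046
step 8 (pay 4222): balance=18189
step 9 (pay 4069): balance=14421
step 10 (pay 4384): balance=10276
step 11 (pay 3736): balance=6710

6710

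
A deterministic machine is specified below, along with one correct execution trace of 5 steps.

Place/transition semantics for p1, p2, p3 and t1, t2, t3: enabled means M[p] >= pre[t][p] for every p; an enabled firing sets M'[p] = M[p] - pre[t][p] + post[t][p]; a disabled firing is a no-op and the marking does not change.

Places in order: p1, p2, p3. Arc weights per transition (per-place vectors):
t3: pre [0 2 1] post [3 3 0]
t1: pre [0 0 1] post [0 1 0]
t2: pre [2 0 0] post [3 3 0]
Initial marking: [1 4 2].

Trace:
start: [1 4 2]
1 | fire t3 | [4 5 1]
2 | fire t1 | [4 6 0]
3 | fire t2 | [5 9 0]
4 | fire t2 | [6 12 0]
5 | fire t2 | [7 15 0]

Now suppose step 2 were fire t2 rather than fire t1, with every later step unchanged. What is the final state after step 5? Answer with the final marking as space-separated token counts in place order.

8 17 1

(re-executing from step 2 with the substitution; state before step 2: [4 5 1])
2 | fire t2 | [5 8 1]
3 | fire t2 | [6 11 1]
4 | fire t2 | [7 14 1]
5 | fire t2 | [8 17 1]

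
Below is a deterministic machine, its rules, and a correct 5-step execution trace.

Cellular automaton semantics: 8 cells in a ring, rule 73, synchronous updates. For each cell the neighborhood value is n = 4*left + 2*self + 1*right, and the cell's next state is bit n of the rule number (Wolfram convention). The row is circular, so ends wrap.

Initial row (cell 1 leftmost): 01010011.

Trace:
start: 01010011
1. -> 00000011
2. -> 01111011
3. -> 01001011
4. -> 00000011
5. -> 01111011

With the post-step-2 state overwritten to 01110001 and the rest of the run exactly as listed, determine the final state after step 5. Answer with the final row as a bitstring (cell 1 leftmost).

01111100

state after step 2 := 01110001
3. -> 01010100
4. -> 00000001
5. -> 01111100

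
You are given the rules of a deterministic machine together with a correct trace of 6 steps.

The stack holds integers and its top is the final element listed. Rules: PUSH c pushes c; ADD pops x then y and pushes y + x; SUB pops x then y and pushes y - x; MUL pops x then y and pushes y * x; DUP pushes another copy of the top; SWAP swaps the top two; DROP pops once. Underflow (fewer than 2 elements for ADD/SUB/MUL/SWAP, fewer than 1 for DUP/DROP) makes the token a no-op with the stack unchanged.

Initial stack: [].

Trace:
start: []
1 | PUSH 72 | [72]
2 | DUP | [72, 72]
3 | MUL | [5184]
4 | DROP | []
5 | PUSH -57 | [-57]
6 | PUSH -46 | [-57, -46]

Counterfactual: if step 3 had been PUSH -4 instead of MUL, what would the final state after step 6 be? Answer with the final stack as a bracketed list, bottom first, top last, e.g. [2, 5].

[72, 72, -57, -46]

(re-executing from step 3 with the substitution; state before step 3: [72, 72])
3 | PUSH -4 | [72, 72, -4]
4 | DROP | [72, 72]
5 | PUSH -57 | [72, 72, -57]
6 | PUSH -46 | [72, 72, -57, -46]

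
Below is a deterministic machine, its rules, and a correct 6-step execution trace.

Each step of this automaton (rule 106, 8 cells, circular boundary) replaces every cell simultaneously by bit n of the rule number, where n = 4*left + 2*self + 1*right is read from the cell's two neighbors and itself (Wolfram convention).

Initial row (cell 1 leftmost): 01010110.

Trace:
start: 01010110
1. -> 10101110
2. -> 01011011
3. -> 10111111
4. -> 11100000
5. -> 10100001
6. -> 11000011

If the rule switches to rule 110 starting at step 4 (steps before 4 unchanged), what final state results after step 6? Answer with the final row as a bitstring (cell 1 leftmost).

(re-executing steps 4..6 under rule 110; state before step 4: 10111111)
4. -> 11100000
5. -> 10100001
6. -> 11100011

11100011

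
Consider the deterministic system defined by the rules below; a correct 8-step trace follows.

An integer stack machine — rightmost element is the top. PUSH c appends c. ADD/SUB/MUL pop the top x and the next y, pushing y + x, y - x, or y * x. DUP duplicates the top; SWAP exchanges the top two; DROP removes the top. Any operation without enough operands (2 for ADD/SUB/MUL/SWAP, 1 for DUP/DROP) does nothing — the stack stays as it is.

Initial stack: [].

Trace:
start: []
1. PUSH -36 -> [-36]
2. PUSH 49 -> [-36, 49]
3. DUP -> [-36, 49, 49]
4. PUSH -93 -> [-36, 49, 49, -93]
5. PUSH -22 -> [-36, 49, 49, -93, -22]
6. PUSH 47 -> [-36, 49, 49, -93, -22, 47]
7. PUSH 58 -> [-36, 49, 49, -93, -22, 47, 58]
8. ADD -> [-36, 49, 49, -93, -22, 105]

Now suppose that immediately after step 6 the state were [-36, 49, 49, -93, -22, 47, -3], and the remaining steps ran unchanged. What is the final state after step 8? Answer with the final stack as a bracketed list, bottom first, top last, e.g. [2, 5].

[-36, 49, 49, -93, -22, 47, 55]

state after step 6 := [-36, 49, 49, -93, -22, 47, -3]
7. PUSH 58 -> [-36, 49, 49, -93, -22, 47, -3, 58]
8. ADD -> [-36, 49, 49, -93, -22, 47, 55]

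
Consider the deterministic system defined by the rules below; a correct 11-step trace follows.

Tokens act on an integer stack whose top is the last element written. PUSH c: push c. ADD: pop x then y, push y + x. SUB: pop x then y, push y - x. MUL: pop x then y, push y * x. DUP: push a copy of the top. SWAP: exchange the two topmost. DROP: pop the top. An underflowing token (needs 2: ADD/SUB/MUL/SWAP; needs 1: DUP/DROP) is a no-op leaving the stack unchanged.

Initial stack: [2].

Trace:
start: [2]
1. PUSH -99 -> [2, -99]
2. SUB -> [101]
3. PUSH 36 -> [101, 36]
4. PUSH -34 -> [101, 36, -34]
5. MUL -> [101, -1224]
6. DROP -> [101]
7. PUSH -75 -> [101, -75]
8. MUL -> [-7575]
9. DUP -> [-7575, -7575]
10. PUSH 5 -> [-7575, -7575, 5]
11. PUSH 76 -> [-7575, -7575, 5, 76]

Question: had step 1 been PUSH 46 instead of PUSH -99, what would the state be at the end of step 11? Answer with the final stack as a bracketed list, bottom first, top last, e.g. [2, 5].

(re-executing from step 1 with the substitution; state before step 1: [2])
1. PUSH 46 -> [2, 46]
2. SUB -> [-44]
3. PUSH 36 -> [-44, 36]
4. PUSH -34 -> [-44, 36, -34]
5. MUL -> [-44, -1224]
6. DROP -> [-44]
7. PUSH -75 -> [-44, -75]
8. MUL -> [3300]
9. DUP -> [3300, 3300]
10. PUSH 5 -> [3300, 3300, 5]
11. PUSH 76 -> [3300, 3300, 5, 76]

[3300, 3300, 5, 76]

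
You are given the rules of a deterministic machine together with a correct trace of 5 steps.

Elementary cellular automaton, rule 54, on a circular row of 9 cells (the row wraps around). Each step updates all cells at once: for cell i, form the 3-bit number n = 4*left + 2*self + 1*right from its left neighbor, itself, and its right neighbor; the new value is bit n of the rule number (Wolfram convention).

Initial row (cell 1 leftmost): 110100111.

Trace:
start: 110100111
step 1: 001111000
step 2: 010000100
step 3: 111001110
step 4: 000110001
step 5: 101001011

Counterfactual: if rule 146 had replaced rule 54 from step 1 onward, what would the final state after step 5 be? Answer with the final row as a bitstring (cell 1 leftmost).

101000000

(re-executing steps 1..5 under rule 146; state before step 1: 110100111)
step 1: 100011011
step 2: 010100001
step 3: 000010010
step 4: 000101101
step 5: 101000000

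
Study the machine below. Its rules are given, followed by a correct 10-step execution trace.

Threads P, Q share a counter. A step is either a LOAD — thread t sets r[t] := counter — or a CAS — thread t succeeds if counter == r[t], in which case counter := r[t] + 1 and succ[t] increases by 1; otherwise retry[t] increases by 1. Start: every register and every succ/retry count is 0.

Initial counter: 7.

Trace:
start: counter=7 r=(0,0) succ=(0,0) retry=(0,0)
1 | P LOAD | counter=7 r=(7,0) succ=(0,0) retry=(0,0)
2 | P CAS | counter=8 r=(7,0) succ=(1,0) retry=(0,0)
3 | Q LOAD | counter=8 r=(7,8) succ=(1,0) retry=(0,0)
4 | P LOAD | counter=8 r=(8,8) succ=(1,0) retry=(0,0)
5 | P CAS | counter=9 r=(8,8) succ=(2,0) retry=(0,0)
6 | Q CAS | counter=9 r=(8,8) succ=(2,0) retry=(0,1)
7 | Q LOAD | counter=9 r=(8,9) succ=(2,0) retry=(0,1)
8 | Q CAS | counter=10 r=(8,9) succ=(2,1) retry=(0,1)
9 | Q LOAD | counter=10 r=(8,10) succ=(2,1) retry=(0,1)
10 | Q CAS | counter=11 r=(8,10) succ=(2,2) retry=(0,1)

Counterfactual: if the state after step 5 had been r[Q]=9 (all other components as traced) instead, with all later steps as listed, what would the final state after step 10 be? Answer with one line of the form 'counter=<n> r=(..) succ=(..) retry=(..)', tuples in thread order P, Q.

state after step 5 := counter=9 r=(8,9) succ=(2,0) retry=(0,0)
6 | Q CAS | counter=10 r=(8,9) succ=(2,1) retry=(0,0)
7 | Q LOAD | counter=10 r=(8,10) succ=(2,1) retry=(0,0)
8 | Q CAS | counter=11 r=(8,10) succ=(2,2) retry=(0,0)
9 | Q LOAD | counter=11 r=(8,11) succ=(2,2) retry=(0,0)
10 | Q CAS | counter=12 r=(8,11) succ=(2,3) retry=(0,0)

counter=12 r=(8,11) succ=(2,3) retry=(0,0)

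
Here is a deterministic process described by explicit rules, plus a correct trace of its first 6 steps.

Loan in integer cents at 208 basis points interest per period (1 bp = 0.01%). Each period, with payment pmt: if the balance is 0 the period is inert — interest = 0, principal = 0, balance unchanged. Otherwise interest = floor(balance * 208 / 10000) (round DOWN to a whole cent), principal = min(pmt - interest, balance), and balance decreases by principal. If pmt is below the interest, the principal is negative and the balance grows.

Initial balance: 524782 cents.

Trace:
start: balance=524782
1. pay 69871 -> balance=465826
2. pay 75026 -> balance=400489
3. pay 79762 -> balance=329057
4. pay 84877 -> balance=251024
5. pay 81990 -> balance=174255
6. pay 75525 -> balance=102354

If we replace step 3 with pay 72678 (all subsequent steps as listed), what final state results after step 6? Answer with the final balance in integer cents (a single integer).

109889

(re-executing from step 3 with the substitution; state before step 3: balance=400489)
3. pay 72678 -> balance=336141
4. pay 84877 -> balance=258255
5. pay 81990 -> balance=181636
6. pay 75525 -> balance=109889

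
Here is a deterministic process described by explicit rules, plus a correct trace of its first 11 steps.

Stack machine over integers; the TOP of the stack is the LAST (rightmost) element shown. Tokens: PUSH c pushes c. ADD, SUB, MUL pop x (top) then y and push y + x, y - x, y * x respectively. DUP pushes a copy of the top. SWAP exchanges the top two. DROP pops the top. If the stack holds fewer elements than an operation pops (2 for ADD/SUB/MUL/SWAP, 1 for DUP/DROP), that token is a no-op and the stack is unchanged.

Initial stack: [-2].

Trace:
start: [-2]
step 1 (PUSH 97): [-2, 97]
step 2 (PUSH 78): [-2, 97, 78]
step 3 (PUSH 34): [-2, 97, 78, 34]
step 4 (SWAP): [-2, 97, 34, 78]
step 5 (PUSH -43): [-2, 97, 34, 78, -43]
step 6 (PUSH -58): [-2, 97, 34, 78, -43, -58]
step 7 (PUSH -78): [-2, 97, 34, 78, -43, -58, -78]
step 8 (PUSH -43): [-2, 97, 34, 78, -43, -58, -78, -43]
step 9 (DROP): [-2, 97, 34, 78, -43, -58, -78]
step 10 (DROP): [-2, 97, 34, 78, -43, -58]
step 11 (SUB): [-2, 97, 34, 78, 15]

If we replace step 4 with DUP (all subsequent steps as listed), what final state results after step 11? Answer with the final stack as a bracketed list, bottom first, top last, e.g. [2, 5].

(re-executing from step 4 with the substitution; state before step 4: [-2, 97, 78, 34])
step 4 (DUP): [-2, 97, 78, 34, 34]
step 5 (PUSH -43): [-2, 97, 78, 34, 34, -43]
step 6 (PUSH -58): [-2, 97, 78, 34, 34, -43, -58]
step 7 (PUSH -78): [-2, 97, 78, 34, 34, -43, -58, -78]
step 8 (PUSH -43): [-2, 97, 78, 34, 34, -43, -58, -78, -43]
step 9 (DROP): [-2, 97, 78, 34, 34, -43, -58, -78]
step 10 (DROP): [-2, 97, 78, 34, 34, -43, -58]
step 11 (SUB): [-2, 97, 78, 34, 34, 15]

[-2, 97, 78, 34, 34, 15]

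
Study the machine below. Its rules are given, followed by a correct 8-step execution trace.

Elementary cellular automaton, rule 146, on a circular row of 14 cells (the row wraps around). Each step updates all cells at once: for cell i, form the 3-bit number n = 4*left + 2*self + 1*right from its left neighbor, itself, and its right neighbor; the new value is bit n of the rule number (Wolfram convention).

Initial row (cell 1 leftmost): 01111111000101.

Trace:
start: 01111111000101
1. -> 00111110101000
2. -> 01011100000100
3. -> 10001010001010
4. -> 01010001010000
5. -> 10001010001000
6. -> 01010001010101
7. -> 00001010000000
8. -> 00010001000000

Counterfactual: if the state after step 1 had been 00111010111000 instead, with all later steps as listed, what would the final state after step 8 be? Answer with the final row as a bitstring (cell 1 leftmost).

00010000010000

state after step 1 := 00111010111000
2. -> 01010000010100
3. -> 10001000100010
4. -> 01010101010100
5. -> 10000000000010
6. -> 01000000000100
7. -> 10100000001010
8. -> 00010000010000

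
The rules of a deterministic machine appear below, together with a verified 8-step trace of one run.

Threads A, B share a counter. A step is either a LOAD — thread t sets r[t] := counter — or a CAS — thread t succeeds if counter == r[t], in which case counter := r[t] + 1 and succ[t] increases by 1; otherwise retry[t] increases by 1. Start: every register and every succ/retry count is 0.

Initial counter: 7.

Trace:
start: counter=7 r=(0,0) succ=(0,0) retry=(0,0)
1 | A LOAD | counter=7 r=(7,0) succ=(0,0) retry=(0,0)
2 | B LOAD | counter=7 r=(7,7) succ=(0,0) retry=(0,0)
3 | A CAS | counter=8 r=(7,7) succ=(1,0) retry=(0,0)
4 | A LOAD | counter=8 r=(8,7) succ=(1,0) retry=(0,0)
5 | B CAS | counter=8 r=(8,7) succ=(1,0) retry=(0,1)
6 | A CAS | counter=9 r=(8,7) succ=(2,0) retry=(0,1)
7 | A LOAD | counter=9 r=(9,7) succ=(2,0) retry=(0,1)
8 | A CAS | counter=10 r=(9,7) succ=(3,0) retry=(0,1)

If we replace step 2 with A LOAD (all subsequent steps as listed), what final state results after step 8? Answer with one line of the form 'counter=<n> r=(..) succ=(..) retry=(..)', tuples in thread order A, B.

counter=10 r=(9,0) succ=(3,0) retry=(0,1)

(re-executing from step 2 with the substitution; state before step 2: counter=7 r=(7,0) succ=(0,0) retry=(0,0))
2 | A LOAD | counter=7 r=(7,0) succ=(0,0) retry=(0,0)
3 | A CAS | counter=8 r=(7,0) succ=(1,0) retry=(0,0)
4 | A LOAD | counter=8 r=(8,0) succ=(1,0) retry=(0,0)
5 | B CAS | counter=8 r=(8,0) succ=(1,0) retry=(0,1)
6 | A CAS | counter=9 r=(8,0) succ=(2,0) retry=(0,1)
7 | A LOAD | counter=9 r=(9,0) succ=(2,0) retry=(0,1)
8 | A CAS | counter=10 r=(9,0) succ=(3,0) retry=(0,1)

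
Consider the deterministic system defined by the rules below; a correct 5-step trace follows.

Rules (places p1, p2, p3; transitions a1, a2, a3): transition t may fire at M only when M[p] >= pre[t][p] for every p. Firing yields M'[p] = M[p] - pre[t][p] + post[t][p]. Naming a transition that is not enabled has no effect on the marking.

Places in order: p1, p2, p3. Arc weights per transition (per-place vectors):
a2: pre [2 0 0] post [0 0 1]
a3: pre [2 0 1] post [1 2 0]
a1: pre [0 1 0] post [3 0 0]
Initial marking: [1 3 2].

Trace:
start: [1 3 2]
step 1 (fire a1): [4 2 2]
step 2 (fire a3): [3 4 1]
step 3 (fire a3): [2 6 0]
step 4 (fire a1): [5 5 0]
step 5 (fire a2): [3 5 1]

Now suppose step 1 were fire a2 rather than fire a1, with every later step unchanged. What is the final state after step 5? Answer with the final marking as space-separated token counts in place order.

(re-executing from step 1 with the substitution; state before step 1: [1 3 2])
step 1 (fire a2): [1 3 2]
step 2 (fire a3): [1 3 2]
step 3 (fire a3): [1 3 2]
step 4 (fire a1): [4 2 2]
step 5 (fire a2): [2 2 3]

2 2 3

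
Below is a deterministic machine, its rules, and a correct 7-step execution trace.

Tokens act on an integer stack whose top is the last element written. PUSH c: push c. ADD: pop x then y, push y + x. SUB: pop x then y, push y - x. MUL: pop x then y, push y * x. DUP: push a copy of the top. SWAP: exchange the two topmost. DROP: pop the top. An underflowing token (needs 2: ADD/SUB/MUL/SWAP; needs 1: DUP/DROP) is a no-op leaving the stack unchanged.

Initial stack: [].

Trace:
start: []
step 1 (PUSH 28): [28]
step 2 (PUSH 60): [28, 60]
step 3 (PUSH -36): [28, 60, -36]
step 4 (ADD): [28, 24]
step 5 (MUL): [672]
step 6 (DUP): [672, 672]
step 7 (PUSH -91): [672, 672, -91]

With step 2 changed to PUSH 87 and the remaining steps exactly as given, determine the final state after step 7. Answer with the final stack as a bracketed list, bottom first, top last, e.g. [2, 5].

(re-executing from step 2 with the substitution; state before step 2: [28])
step 2 (PUSH 87): [28, 87]
step 3 (PUSH -36): [28, 87, -36]
step 4 (ADD): [28, 51]
step 5 (MUL): [1428]
step 6 (DUP): [1428, 1428]
step 7 (PUSH -91): [1428, 1428, -91]

[1428, 1428, -91]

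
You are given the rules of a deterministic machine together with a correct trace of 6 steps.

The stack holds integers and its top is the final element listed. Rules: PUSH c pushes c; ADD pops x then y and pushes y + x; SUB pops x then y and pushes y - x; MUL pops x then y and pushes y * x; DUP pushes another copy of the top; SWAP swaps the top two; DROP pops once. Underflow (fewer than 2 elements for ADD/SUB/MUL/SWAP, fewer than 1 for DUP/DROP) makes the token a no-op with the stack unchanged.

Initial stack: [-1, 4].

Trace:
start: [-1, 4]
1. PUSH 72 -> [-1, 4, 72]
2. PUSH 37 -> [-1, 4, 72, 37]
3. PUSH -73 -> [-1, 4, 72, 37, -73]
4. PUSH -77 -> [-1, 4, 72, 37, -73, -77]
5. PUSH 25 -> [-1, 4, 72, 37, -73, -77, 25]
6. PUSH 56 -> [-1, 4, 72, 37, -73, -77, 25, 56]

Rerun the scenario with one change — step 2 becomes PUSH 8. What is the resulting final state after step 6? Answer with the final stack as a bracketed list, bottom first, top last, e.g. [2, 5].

(re-executing from step 2 with the substitution; state before step 2: [-1, 4, 72])
2. PUSH 8 -> [-1, 4, 72, 8]
3. PUSH -73 -> [-1, 4, 72, 8, -73]
4. PUSH -77 -> [-1, 4, 72, 8, -73, -77]
5. PUSH 25 -> [-1, 4, 72, 8, -73, -77, 25]
6. PUSH 56 -> [-1, 4, 72, 8, -73, -77, 25, 56]

[-1, 4, 72, 8, -73, -77, 25, 56]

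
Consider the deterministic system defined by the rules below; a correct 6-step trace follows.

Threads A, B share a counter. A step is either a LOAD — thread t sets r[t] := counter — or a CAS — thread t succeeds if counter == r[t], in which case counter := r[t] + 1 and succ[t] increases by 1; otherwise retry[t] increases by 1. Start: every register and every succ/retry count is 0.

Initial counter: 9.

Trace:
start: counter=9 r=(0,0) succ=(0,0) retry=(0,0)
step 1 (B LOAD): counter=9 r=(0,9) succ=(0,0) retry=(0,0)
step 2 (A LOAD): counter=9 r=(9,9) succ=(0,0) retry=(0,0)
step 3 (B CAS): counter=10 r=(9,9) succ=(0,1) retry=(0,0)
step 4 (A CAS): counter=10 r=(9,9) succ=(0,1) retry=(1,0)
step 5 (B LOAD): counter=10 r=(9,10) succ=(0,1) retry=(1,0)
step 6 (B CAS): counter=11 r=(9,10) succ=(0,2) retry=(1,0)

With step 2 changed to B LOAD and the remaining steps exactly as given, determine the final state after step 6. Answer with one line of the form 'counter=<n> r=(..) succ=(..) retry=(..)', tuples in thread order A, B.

(re-executing from step 2 with the substitution; state before step 2: counter=9 r=(0,9) succ=(0,0) retry=(0,0))
step 2 (B LOAD): counter=9 r=(0,9) succ=(0,0) retry=(0,0)
step 3 (B CAS): counter=10 r=(0,9) succ=(0,1) retry=(0,0)
step 4 (A CAS): counter=10 r=(0,9) succ=(0,1) retry=(1,0)
step 5 (B LOAD): counter=10 r=(0,10) succ=(0,1) retry=(1,0)
step 6 (B CAS): counter=11 r=(0,10) succ=(0,2) retry=(1,0)

counter=11 r=(0,10) succ=(0,2) retry=(1,0)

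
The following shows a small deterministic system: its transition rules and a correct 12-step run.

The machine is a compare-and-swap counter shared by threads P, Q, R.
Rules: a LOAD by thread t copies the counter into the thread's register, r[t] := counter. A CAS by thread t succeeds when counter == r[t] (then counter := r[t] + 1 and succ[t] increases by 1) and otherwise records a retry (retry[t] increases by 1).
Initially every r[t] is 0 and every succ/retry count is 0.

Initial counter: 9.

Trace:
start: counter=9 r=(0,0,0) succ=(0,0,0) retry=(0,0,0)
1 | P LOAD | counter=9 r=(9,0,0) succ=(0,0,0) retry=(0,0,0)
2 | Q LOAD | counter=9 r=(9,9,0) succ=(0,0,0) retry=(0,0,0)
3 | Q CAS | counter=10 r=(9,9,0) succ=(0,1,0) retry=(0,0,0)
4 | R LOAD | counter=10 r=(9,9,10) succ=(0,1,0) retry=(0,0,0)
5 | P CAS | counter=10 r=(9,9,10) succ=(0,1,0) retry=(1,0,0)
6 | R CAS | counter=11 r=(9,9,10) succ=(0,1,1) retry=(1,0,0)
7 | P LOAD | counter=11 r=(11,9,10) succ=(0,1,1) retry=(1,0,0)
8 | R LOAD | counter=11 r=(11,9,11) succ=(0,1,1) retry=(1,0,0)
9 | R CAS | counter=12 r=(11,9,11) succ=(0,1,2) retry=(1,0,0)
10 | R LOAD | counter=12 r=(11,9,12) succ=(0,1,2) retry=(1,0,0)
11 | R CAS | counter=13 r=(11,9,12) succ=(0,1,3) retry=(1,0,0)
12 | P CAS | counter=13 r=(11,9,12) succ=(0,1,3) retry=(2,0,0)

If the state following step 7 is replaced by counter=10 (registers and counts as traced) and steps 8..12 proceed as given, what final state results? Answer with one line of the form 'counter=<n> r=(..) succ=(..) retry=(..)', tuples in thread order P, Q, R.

counter=12 r=(11,9,11) succ=(0,1,3) retry=(2,0,0)

state after step 7 := counter=10 r=(11,9,10) succ=(0,1,1) retry=(1,0,0)
8 | R LOAD | counter=10 r=(11,9,10) succ=(0,1,1) retry=(1,0,0)
9 | R CAS | counter=11 r=(11,9,10) succ=(0,1,2) retry=(1,0,0)
10 | R LOAD | counter=11 r=(11,9,11) succ=(0,1,2) retry=(1,0,0)
11 | R CAS | counter=12 r=(11,9,11) succ=(0,1,3) retry=(1,0,0)
12 | P CAS | counter=12 r=(11,9,11) succ=(0,1,3) retry=(2,0,0)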